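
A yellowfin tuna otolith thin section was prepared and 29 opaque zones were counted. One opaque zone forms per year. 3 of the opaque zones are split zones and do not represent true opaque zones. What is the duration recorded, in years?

26 years

Adjusted count: 29 − 3 = 26 opaque zones.
With a one-to-one opaque zone periodicity this is 26 years.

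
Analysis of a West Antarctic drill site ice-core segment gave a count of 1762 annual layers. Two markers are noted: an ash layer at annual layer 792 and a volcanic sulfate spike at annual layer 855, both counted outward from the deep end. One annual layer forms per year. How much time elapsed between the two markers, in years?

Separation: 855 − 792 = 63 annual layers.
At one annual layer per year, 63 years elapsed between them.

63 years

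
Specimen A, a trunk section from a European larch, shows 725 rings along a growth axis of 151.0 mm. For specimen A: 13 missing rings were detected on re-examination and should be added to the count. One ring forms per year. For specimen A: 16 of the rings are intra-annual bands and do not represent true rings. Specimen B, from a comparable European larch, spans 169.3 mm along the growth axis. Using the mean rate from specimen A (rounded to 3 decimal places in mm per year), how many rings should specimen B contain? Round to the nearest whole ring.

810 rings

Specimen A: after corrections the count is 725 − 16 + 13 = 722 rings.
A: 151.0 mm over 722 years gives 151.0 / 722 ≈ 0.209 mm per year.
Specimen B: 169.3 mm / 0.209 mm per year = 810.05 years ≈ 810 rings.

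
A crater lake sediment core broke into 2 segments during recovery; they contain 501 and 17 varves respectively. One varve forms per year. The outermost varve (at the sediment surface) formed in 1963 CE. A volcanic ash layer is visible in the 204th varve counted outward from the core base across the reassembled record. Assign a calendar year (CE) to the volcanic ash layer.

1649 CE

Total varves = 501 + 17 = 518.
518 − 204 = 314 varves lie beyond the volcanic ash layer toward the sediment surface.
Counting back 314 years from 1963 CE places the volcanic ash layer in 1963 − 314 = 1649 CE.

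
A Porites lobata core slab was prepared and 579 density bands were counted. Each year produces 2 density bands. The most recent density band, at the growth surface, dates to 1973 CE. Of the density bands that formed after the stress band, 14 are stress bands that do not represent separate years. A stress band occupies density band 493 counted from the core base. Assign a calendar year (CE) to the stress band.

Between density band 493 and the growth surface there are 579 − 493 = 86 density bands.
86 − 14 false = 72 true density bands after the stress band.
Dividing by 2 density bands per year: 72 / 2 = 36 years.
Counting back 36 years from 1973 CE places the stress band in 1973 − 36 = 1937 CE.

1937 CE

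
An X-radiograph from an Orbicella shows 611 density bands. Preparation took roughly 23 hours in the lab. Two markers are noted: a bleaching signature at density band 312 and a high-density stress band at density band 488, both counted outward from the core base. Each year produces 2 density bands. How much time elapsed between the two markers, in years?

88 years

Separation: 488 − 312 = 176 density bands.
Dividing by 2 density bands per year: 176 / 2 = 88 years.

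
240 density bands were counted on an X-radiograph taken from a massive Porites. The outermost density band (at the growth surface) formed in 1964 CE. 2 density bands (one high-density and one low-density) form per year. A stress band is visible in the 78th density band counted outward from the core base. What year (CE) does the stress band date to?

Between density band 78 and the growth surface there are 240 − 78 = 162 density bands.
Dividing by 2 density bands per year: 162 / 2 = 81 years.
Counting back 81 years from 1964 CE places the stress band in 1964 − 81 = 1883 CE.

1883 CE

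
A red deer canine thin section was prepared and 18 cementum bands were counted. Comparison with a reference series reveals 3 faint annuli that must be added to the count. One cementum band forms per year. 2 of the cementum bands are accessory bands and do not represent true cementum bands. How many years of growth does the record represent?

Adjusted count: 18 − 2 + 3 = 19 cementum bands.
With a one-to-one cementum band periodicity this is 19 years.

19 yr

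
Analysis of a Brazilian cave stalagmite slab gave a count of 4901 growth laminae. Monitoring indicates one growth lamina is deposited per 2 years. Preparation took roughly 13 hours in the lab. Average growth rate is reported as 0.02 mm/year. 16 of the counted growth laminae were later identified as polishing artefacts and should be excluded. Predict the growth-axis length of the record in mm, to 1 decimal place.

After corrections the count is 4901 − 16 = 4885 growth laminae.
Multiplying by 2 years per growth lamina: 4885 × 2 = 9770 years.
Length ≈ 0.02 × 9770 = 195.4 mm.

195.4 mm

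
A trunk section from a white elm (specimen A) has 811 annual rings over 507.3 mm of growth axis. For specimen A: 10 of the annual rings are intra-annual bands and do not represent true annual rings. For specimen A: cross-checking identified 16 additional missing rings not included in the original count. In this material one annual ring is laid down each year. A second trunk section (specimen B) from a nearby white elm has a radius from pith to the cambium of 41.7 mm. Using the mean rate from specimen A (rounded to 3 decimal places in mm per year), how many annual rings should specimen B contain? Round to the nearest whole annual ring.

67 annual rings

Specimen A: after corrections the count is 811 − 10 + 16 = 817 annual rings.
A: Mean rate = 507.3 mm / 817 years ≈ 0.621 mm/yr.
Specimen B: 41.7 mm / 0.621 mm per year = 67.15 years ≈ 67 annual rings.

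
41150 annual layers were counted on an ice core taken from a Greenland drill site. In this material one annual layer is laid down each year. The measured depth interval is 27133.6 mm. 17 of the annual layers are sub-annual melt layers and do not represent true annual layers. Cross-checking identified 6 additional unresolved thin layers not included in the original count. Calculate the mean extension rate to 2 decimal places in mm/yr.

0.66 mm/yr

True annual layer count = 41150 − 17 + 6 = 41139.
27133.6 mm over 41139 years gives 27133.6 / 41139 ≈ 0.66 mm/yr.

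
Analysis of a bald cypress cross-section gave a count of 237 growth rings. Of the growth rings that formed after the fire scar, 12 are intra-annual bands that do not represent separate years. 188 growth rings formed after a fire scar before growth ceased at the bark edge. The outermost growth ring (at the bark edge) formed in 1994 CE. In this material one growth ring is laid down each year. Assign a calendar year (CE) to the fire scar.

1818 CE

188 growth rings formed after the fire scar.
Removing the 12 false growth rings leaves 188 − 12 = 176 true growth rings beyond the fire scar.
Counting back 176 years from 1994 CE places the fire scar in 1994 − 176 = 1818 CE.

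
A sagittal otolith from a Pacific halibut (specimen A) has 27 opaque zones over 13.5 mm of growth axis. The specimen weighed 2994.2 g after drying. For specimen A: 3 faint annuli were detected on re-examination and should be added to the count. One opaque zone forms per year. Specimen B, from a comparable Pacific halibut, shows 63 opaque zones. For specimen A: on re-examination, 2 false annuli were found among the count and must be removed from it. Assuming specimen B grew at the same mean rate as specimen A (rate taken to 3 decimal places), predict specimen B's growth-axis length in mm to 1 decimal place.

Specimen A: after corrections the count is 27 − 2 + 3 = 28 opaque zones.
A: Mean rate = 13.5 mm / 28 years ≈ 0.482 mm/yr.
For B, 0.482 mm/year × 63 years = 30.4 mm.

30.4 mm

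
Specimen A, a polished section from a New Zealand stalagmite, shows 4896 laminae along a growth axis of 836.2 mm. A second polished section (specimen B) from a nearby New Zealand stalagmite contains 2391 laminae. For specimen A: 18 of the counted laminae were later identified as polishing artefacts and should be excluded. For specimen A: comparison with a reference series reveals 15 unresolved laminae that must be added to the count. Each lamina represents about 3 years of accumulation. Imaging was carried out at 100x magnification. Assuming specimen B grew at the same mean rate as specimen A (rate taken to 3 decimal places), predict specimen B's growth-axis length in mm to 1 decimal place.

Specimen A: adjusted count: 4896 − 18 + 15 = 4893 laminae.
Specimen A: at 3 years per lamina, 4893 × 3 = 14679 years.
A: 836.2 mm over 14679 years gives 836.2 / 14679 ≈ 0.057 mm per year.
Specimen B: 2391 laminae at 3 years each span 2391 × 3 = 7173 years. For B, 0.057 mm/year × 7173 years = 408.9 mm.

408.9 mm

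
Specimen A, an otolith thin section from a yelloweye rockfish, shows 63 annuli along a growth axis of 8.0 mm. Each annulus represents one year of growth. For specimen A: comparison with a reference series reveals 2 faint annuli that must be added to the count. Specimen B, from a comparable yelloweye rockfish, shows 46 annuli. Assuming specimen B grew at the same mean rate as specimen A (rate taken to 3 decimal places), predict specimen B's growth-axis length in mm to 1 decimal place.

Specimen A: correcting the raw count gives 63 + 2 = 65 true annuli.
A: Extension rate ≈ 8.0 / 65 = 0.123 mm per year.
Length of B = 0.123 × 46 = 5.7 mm.

5.7 mm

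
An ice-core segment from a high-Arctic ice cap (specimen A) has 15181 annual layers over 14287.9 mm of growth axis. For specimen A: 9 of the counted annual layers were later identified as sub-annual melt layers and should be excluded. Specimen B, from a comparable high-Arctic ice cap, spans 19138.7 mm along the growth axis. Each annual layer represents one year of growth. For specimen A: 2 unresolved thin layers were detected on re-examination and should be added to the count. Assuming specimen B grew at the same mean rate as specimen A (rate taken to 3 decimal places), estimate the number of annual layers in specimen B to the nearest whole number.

Specimen A: adjusted count: 15181 − 9 + 2 = 15174 annual layers.
A: 14287.9 mm over 15174 years gives 14287.9 / 15174 ≈ 0.942 mm/yr.
B spans 19138.7 / 0.942 = 20317.09 years ≈ 20317 annual layers.

20317 annual layers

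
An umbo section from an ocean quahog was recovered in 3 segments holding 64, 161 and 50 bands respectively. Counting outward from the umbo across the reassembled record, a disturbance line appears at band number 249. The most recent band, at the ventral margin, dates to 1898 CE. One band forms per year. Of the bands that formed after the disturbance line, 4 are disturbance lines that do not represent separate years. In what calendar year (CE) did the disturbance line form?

1876 CE

Total bands = 64 + 161 + 50 = 275.
The disturbance line sits at band 249 from the umbo, so 275 − 249 = 26 bands formed after it.
Removing the 4 false bands leaves 26 − 4 = 22 true bands beyond the disturbance line.
Counting back 22 years from 1898 CE places the disturbance line in 1898 − 22 = 1876 CE.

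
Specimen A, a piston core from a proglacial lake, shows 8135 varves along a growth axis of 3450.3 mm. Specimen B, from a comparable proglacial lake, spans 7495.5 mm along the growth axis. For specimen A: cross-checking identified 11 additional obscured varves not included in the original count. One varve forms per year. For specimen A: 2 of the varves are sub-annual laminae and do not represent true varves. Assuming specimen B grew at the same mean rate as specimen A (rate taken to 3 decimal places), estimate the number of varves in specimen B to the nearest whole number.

17678 varves

Specimen A: correcting the raw count gives 8135 − 2 + 11 = 8144 true varves.
A: Extension rate ≈ 3450.3 / 8144 = 0.424 mm/year.
B spans 7495.5 / 0.424 = 17678.07 years ≈ 17678 varves.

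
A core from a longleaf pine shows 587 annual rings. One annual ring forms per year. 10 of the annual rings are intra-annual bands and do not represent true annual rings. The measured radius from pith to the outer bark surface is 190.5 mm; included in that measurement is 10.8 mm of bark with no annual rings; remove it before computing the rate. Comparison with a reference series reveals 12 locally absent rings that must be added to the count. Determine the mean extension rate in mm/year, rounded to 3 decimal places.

0.305 mm/year

Adjusted count: 587 − 10 + 12 = 589 annual rings.
Removing the 10.8 mm offcut leaves 190.5 − 10.8 = 179.7 mm.
Mean rate = 179.7 mm / 589 years ≈ 0.305 mm/year.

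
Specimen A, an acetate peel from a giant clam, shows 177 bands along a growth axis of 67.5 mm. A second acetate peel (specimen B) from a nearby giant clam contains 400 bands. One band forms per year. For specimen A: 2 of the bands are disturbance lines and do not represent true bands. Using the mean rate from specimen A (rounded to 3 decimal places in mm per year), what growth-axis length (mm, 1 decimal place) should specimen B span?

Specimen A: true band count = 177 − 2 = 175.
A: 67.5 mm over 175 years gives 67.5 / 175 ≈ 0.386 mm per year.
Length of B = 0.386 × 400 = 154.4 mm.

154.4 mm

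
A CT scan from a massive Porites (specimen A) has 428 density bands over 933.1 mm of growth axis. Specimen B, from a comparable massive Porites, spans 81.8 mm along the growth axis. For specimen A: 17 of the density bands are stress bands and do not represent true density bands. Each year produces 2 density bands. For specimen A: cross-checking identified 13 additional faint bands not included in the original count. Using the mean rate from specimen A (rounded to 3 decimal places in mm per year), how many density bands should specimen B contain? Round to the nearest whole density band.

Specimen A: adjusted count: 428 − 17 + 13 = 424 density bands.
Specimen A: 424 density bands at 2 per year is 424 / 2 = 212 years.
A: 933.1 mm over 212 years gives 933.1 / 212 ≈ 4.401 mm/year.
For B, 81.8 / 4.401 = 18.59 years; at 2 density bands per year that is 18.59 × 2 ≈ 37 density bands.

37 density bands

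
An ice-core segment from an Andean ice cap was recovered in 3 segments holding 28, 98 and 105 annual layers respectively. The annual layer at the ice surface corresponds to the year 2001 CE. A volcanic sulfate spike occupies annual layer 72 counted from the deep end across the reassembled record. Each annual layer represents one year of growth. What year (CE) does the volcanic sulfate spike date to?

1842 CE

Total annual layers = 28 + 98 + 105 = 231.
231 − 72 = 159 annual layers lie beyond the volcanic sulfate spike toward the ice surface.
The annual layer at the ice surface is 2001 CE, so the volcanic sulfate spike dates to 2001 − 159 = 1842 CE.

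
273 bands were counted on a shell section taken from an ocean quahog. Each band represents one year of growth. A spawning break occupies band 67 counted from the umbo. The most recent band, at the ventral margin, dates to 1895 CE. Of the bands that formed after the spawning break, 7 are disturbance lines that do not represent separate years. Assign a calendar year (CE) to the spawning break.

1696 CE

273 − 67 = 206 bands lie beyond the spawning break toward the ventral margin.
206 − 7 false = 199 true bands after the spawning break.
1895 − 199 = 1696 CE.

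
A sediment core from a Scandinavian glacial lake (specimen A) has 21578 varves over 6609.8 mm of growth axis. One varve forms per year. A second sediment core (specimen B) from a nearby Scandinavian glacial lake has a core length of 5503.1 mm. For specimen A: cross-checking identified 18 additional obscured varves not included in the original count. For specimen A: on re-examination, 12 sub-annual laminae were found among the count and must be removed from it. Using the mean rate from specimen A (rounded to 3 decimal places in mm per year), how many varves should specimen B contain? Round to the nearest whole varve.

Specimen A: after corrections the count is 21578 − 12 + 18 = 21584 varves.
A: Mean rate = 6609.8 mm / 21584 years ≈ 0.306 mm/year.
B spans 5503.1 / 0.306 = 17983.99 years ≈ 17984 varves.

17984 varves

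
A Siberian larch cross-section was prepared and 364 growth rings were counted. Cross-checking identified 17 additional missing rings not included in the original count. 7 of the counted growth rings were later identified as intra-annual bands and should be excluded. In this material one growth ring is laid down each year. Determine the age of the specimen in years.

True growth ring count = 364 − 7 + 17 = 374.
One growth ring per year makes the duration 374 years.

374 years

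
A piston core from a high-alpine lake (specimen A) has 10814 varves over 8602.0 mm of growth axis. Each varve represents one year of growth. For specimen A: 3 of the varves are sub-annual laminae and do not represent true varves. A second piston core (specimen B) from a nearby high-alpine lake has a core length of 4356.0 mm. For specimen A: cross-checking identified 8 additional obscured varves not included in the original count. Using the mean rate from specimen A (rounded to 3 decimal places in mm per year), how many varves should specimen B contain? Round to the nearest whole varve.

Specimen A: adjusted count: 10814 − 3 + 8 = 10819 varves.
A: Mean rate = 8602.0 mm / 10819 years ≈ 0.795 mm/yr.
Specimen B: 4356.0 mm / 0.795 mm per year = 5479.25 years ≈ 5479 varves.

5479 varves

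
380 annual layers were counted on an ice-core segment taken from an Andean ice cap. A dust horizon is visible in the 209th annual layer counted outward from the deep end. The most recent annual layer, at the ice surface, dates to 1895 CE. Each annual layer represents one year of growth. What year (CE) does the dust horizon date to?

1724 CE

The dust horizon sits at annual layer 209 from the deep end, so 380 − 209 = 171 annual layers formed after it.
1895 − 171 = 1724 CE.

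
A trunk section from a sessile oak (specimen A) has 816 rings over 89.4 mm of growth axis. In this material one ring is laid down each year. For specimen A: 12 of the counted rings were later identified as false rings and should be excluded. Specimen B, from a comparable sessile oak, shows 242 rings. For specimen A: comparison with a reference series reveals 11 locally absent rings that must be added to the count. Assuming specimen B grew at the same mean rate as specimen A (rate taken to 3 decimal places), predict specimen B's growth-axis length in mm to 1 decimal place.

Specimen A: after corrections the count is 816 − 12 + 11 = 815 rings.
A: Extension rate ≈ 89.4 / 815 = 0.110 mm/yr.
B's length ≈ 0.110 × 242 = 26.6 mm.

26.6 mm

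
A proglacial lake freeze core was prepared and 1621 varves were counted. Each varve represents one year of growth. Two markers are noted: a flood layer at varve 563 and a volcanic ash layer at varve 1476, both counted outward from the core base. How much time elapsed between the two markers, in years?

913 years

The two markers are separated by 1476 − 563 = 913 varves.
One varve per year makes the interval 913 years.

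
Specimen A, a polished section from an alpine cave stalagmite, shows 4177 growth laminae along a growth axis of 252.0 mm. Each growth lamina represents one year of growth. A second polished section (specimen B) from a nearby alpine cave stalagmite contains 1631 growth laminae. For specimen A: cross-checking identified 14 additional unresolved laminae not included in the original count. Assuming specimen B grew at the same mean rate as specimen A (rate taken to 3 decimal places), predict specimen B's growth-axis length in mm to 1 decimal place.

Specimen A: correcting the raw count gives 4177 + 14 = 4191 true growth laminae.
A: 252.0 mm over 4191 years gives 252.0 / 4191 ≈ 0.060 mm/yr.
Length of B = 0.060 × 1631 = 97.9 mm.

97.9 mm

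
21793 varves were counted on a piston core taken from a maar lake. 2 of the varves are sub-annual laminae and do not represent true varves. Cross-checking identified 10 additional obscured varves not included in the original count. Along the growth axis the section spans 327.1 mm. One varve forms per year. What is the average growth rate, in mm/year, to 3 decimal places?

True varve count = 21793 − 2 + 10 = 21801.
Extension rate ≈ 327.1 / 21801 = 0.015 mm/year.

0.015 mm/year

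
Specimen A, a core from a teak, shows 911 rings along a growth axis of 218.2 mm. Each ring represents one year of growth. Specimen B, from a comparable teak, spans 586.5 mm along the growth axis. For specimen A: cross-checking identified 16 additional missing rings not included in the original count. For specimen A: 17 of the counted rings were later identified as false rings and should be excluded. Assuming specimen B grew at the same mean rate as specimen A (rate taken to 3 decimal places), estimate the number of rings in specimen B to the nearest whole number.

Specimen A: correcting the raw count gives 911 − 17 + 16 = 910 true rings.
A: Mean rate = 218.2 mm / 910 years ≈ 0.240 mm per year.
For B, 586.5 / 0.240 = 2443.75 years ≈ 2444 rings.

2444 rings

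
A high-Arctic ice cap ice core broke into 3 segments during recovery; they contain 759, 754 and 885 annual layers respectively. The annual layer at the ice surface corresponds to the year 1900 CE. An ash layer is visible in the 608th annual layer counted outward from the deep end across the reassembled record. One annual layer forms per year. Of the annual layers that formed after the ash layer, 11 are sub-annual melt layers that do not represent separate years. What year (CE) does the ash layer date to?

Total annual layers = 759 + 754 + 885 = 2398.
The ash layer sits at annual layer 608 from the deep end, so 2398 − 608 = 1790 annual layers formed after it.
Removing the 11 false annual layers leaves 1790 − 11 = 1779 true annual layers beyond the ash layer.
Counting back 1779 years from 1900 CE places the ash layer in 1900 − 1779 = 121 CE.

121 CE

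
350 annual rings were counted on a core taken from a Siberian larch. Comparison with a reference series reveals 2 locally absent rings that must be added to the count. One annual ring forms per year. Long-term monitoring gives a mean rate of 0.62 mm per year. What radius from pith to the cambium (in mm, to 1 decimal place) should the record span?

218.2 mm

True annual ring count = 350 + 2 = 352.
352 years at 0.62 mm/year gives 0.62 × 352 = 218.2 mm.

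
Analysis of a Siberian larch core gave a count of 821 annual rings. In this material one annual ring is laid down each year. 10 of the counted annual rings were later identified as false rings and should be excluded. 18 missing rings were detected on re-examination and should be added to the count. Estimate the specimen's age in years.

After corrections the count is 821 − 10 + 18 = 829 annual rings.
With a one-to-one annual ring periodicity this is 829 years.

829 yr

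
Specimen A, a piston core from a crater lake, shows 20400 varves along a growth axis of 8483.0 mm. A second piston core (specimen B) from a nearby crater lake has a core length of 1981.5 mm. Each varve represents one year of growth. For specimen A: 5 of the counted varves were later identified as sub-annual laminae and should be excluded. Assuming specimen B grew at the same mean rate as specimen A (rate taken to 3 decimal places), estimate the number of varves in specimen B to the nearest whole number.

Specimen A: correcting the raw count gives 20400 − 5 = 20395 true varves.
A: Mean rate = 8483.0 mm / 20395 years ≈ 0.416 mm per year.
For B, 1981.5 / 0.416 = 4763.22 years ≈ 4763 varves.

4763 varves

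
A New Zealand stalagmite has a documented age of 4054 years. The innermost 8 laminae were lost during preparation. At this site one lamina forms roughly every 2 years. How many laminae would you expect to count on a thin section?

2019 laminae

At 2 years per lamina, 4054 / 2 = 2027 laminae are expected.
2027 − 8 missed = 2019 laminae expected in the prepared section.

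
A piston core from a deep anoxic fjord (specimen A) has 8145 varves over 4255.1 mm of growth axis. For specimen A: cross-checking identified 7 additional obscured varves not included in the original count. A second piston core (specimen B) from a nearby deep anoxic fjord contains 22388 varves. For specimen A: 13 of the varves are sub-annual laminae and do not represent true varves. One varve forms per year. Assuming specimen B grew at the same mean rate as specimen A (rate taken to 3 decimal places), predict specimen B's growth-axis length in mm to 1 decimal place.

Specimen A: true varve count = 8145 − 13 + 7 = 8139.
A: 4255.1 mm over 8139 years gives 4255.1 / 8139 ≈ 0.523 mm/year.
B's length ≈ 0.523 × 22388 = 11708.9 mm.

11708.9 mm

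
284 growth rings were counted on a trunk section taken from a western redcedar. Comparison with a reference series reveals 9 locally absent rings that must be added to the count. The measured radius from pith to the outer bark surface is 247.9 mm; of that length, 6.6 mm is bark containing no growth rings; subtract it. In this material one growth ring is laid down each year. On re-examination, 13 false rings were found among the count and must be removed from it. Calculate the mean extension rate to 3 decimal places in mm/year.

0.862 mm/year

After corrections the count is 284 − 13 + 9 = 280 growth rings.
Removing the 6.6 mm offcut leaves 247.9 − 6.6 = 241.3 mm.
Extension rate ≈ 241.3 / 280 = 0.862 mm/year.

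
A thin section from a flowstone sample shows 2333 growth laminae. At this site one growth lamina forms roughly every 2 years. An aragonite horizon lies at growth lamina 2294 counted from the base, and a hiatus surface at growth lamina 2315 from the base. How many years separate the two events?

42 years

The two markers are separated by 2315 − 2294 = 21 growth laminae.
Multiplying by 2 years per growth lamina: 21 × 2 = 42 years.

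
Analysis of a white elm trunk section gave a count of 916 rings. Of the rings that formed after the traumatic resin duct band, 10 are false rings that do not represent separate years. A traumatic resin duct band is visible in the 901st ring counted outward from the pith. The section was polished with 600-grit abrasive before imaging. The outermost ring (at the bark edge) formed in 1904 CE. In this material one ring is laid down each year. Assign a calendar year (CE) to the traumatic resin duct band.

1899 CE

Between ring 901 and the bark edge there are 916 − 901 = 15 rings.
15 − 10 false = 5 true rings after the traumatic resin duct band.
Counting back 5 years from 1904 CE places the traumatic resin duct band in 1904 − 5 = 1899 CE.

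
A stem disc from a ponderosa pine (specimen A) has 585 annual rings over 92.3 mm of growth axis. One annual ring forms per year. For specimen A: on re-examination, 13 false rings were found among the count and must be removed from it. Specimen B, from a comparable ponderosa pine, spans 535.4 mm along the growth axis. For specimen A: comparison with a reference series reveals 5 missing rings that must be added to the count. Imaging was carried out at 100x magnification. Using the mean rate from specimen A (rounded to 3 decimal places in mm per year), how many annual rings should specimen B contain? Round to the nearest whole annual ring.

Specimen A: true annual ring count = 585 − 13 + 5 = 577.
A: 92.3 mm over 577 years gives 92.3 / 577 ≈ 0.160 mm/year.
Specimen B: 535.4 mm / 0.160 mm per year = 3346.25 years ≈ 3346 annual rings.

3346 annual rings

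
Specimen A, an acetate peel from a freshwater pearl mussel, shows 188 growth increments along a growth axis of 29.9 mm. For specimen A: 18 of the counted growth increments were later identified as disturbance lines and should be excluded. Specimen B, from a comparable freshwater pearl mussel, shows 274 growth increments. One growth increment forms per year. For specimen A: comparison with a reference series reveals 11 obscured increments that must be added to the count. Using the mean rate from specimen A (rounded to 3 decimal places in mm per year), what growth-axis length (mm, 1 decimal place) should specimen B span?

Specimen A: true growth increment count = 188 − 18 + 11 = 181.
A: Extension rate ≈ 29.9 / 181 = 0.165 mm/year.
Length of B = 0.165 × 274 = 45.2 mm.

45.2 mm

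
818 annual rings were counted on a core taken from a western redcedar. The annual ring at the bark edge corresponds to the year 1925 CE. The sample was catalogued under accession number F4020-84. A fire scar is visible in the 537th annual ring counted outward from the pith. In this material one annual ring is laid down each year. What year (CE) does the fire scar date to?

Between annual ring 537 and the bark edge there are 818 − 537 = 281 annual rings.
1925 − 281 = 1644 CE.

1644 CE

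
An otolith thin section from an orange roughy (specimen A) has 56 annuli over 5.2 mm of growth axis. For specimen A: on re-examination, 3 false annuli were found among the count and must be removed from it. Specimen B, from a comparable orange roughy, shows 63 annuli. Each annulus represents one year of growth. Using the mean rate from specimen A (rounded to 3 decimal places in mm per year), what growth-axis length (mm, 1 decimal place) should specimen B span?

6.2 mm

Specimen A: after corrections the count is 56 − 3 = 53 annuli.
A: Mean rate = 5.2 mm / 53 years ≈ 0.098 mm per year.
Length of B = 0.098 × 63 = 6.2 mm.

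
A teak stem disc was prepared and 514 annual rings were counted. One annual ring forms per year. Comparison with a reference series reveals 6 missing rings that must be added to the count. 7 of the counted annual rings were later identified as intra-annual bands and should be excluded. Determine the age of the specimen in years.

After corrections the count is 514 − 7 + 6 = 513 annual rings.
One annual ring per year makes the duration 513 years.

513 yr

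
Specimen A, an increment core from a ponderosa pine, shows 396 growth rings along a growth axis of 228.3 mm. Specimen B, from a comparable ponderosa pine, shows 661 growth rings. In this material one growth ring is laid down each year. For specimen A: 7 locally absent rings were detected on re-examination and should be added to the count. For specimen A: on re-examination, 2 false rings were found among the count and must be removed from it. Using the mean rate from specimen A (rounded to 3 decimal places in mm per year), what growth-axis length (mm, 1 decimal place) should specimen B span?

Specimen A: correcting the raw count gives 396 − 2 + 7 = 401 true growth rings.
A: Mean rate = 228.3 mm / 401 years ≈ 0.569 mm per year.
Length of B = 0.569 × 661 = 376.1 mm.

376.1 mm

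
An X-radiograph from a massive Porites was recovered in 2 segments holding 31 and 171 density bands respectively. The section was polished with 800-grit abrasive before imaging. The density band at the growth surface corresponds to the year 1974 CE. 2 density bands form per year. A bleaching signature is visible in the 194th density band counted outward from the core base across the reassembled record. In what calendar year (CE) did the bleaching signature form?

Total density bands = 31 + 171 = 202.
The bleaching signature sits at density band 194 from the core base, so 202 − 194 = 8 density bands formed after it.
Dividing by 2 density bands per year: 8 / 2 = 4 years.
The density band at the growth surface is 1974 CE, so the bleaching signature dates to 1974 − 4 = 1970 CE.

1970 CE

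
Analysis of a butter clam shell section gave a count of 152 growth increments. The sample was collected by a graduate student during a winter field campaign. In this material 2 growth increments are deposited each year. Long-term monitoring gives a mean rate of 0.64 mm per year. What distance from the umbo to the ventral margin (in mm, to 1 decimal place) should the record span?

With 2 growth increments per year, 152 / 2 = 76 years.
76 years at 0.64 mm/year gives 0.64 × 76 = 48.6 mm.

48.6 mm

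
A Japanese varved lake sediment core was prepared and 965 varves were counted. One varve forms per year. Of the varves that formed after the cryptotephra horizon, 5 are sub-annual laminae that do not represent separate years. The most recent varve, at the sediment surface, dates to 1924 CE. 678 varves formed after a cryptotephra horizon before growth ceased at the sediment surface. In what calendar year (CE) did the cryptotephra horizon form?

678 varves post-date the cryptotephra horizon.
Excluding 5 false varves: 678 − 5 = 673.
The varve at the sediment surface is 1924 CE, so the cryptotephra horizon dates to 1924 − 673 = 1251 CE.

1251 CE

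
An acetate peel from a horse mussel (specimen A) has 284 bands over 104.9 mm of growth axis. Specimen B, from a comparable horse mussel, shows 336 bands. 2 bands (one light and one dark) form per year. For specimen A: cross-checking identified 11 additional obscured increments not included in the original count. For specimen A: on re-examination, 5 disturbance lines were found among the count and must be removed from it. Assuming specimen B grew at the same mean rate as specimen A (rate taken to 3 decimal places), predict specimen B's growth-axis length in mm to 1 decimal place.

Specimen A: adjusted count: 284 − 5 + 11 = 290 bands.
Specimen A: dividing by 2 bands per year: 290 / 2 = 145 years.
A: Extension rate ≈ 104.9 / 145 = 0.723 mm per year.
Specimen B: dividing by 2 bands per year: 336 / 2 = 168 years. Length of B = 0.723 × 168 = 121.5 mm.

121.5 mm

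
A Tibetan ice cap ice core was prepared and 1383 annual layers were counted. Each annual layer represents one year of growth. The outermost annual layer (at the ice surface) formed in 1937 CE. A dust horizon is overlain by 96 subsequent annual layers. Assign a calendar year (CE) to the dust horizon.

1841 CE

96 annual layers post-date the dust horizon.
Counting back 96 years from 1937 CE places the dust horizon in 1937 − 96 = 1841 CE.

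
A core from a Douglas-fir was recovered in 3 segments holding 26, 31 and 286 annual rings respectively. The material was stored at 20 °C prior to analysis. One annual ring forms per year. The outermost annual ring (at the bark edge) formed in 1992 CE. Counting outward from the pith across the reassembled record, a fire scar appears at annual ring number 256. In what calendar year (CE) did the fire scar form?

1905 CE

Total annual rings = 26 + 31 + 286 = 343.
Between annual ring 256 and the bark edge there are 343 − 256 = 87 annual rings.
1992 − 87 = 1905 CE.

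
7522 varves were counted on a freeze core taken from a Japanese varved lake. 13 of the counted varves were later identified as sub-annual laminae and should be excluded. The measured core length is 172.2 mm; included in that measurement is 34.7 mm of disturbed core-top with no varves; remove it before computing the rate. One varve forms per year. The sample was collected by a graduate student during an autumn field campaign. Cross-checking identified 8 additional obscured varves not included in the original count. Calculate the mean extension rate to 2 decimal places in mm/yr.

True varve count = 7522 − 13 + 8 = 7517.
Net length = 172.2 − 34.7 = 137.5 mm.
Mean rate = 137.5 mm / 7517 years ≈ 0.02 mm/yr.

0.02 mm/yr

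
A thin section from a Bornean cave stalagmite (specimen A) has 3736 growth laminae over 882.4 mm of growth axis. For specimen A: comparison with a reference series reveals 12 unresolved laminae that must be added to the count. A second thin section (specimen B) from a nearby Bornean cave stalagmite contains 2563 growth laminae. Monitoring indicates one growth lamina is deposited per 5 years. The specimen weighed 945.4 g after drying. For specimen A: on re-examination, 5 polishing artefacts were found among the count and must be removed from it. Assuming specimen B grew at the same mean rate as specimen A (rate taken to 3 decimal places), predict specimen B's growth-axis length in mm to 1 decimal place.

602.3 mm

Specimen A: true growth lamina count = 3736 − 5 + 12 = 3743.
Specimen A: at 5 years per growth lamina, 3743 × 5 = 18715 years.
A: Mean rate = 882.4 mm / 18715 years ≈ 0.047 mm/yr.
Specimen B: at 5 years per growth lamina, 2563 × 5 = 12815 years. For B, 0.047 mm/year × 12815 years = 602.3 mm.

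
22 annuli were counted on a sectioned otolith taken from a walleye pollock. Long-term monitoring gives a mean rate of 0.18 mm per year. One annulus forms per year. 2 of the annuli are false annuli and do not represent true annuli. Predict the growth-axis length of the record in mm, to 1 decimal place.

3.6 mm

True annulus count = 22 − 2 = 20.
Predicted length = 0.18 mm/year × 20 years = 3.6 mm.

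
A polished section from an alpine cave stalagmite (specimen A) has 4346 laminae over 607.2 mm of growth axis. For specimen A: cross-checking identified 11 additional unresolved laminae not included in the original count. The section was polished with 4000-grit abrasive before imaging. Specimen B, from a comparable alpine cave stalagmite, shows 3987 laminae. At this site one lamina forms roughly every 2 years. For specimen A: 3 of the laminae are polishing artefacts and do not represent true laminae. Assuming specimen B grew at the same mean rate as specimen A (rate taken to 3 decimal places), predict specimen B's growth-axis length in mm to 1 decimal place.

Specimen A: true lamina count = 4346 − 3 + 11 = 4354.
Specimen A: 4354 laminae at 2 years each span 4354 × 2 = 8708 years.
A: 607.2 mm over 8708 years gives 607.2 / 8708 ≈ 0.070 mm/year.
Specimen B: 3987 laminae at 2 years each span 3987 × 2 = 7974 years. B's length ≈ 0.070 × 7974 = 558.2 mm.

558.2 mm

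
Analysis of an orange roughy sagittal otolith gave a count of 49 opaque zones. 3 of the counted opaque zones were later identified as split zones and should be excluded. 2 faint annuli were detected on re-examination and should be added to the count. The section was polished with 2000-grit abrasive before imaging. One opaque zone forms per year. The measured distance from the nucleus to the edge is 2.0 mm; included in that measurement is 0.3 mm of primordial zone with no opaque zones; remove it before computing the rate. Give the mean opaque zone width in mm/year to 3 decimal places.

Correcting the raw count gives 49 − 3 + 2 = 48 true opaque zones.
Net length = 2.0 − 0.3 = 1.7 mm.
Extension rate ≈ 1.7 / 48 = 0.035 mm/year.

0.035 mm/year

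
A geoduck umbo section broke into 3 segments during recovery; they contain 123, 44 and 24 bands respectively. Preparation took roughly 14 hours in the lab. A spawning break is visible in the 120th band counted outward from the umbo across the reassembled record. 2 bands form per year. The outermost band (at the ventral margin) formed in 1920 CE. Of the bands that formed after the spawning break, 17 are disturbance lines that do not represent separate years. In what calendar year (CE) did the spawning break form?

1893 CE

Total bands = 123 + 44 + 24 = 191.
The spawning break sits at band 120 from the umbo, so 191 − 120 = 71 bands formed after it.
71 − 17 false = 54 true bands after the spawning break.
With 2 bands per year, 54 / 2 = 27 years.
The band at the ventral margin is 1920 CE, so the spawning break dates to 1920 − 27 = 1893 CE.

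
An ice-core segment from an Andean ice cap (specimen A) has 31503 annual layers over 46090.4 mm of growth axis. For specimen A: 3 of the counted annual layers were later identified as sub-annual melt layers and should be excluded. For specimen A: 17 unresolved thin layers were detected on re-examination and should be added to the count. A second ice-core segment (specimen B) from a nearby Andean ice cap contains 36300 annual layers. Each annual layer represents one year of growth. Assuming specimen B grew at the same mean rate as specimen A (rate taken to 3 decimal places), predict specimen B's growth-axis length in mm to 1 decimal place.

Specimen A: after corrections the count is 31503 − 3 + 17 = 31517 annual layers.
A: Extension rate ≈ 46090.4 / 31517 = 1.462 mm/year.
Length of B = 1.462 × 36300 = 53070.6 mm.

53070.6 mm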